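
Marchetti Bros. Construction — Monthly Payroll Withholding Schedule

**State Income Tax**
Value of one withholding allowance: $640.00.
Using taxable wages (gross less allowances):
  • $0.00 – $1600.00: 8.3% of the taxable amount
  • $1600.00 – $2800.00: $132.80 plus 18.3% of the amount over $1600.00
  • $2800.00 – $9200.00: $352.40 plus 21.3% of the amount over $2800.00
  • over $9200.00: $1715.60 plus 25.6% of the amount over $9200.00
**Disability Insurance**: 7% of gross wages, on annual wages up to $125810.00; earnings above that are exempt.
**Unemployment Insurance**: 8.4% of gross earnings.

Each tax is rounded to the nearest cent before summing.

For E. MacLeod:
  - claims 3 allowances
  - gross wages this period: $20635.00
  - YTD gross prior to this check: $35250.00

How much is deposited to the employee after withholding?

$13305.77

State Income Tax: taxable = $20635.00 − 3×$640.00 = $18715.00
  $1715.60 + 25.6% × ($18715.00 − $9200.00) = $1715.60 + 25.6% × $9515.00 = $4151.44
Disability Insurance: 7% × $20635.00 = $1444.45
Unemployment Insurance: 8.4% × $20635.00 = $1733.34
Total withheld: $4151.44 + $1444.45 + $1733.34 = $7329.23
Net pay: $20635.00 − $7329.23 = $13305.77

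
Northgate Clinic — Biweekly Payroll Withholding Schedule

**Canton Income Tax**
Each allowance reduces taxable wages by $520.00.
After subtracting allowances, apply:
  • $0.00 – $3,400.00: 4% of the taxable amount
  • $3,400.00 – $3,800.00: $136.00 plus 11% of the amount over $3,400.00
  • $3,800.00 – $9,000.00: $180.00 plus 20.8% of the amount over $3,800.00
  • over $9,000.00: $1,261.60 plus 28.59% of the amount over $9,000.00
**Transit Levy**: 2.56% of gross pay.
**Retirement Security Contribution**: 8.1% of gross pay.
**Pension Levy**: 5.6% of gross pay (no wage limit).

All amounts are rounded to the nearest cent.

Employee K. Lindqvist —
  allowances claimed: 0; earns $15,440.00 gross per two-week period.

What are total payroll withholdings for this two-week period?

$5,613.34

Canton Income Tax: taxable = $15,440.00
  $1,261.60 + 28.59% × ($15,440.00 − $9,000.00) = $1,261.60 + 28.59% × $6,440.00 = $3,102.80
Transit Levy: 2.56% × $15,440.00 = $395.26
Retirement Security Contribution: 8.1% × $15,440.00 = $1,250.64
Pension Levy: 5.6% × $15,440.00 = $864.64
Total: $3,102.80 + $395.26 + $1,250.64 + $864.64 = $5,613.34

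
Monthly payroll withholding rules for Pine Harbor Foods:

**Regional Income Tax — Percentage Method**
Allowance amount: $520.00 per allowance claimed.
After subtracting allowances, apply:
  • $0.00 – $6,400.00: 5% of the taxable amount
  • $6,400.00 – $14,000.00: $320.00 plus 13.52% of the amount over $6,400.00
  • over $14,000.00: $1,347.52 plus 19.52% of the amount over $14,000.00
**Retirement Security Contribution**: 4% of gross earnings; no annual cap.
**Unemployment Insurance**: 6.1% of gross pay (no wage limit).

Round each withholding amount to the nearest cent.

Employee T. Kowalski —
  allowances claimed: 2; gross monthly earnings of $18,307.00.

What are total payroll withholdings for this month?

$3,834.25

Regional Income Tax: taxable = $18,307.00 − 2×$520.00 = $17,267.00
  $1,347.52 + 19.52% × ($17,267.00 − $14,000.00) = $1,347.52 + 19.52% × $3,267.00 = $1,985.24
Retirement Security Contribution: 4% × $18,307.00 = $732.28
Unemployment Insurance: 6.1% × $18,307.00 = $1,116.73
Total: $1,985.24 + $732.28 + $1,116.73 = $3,834.25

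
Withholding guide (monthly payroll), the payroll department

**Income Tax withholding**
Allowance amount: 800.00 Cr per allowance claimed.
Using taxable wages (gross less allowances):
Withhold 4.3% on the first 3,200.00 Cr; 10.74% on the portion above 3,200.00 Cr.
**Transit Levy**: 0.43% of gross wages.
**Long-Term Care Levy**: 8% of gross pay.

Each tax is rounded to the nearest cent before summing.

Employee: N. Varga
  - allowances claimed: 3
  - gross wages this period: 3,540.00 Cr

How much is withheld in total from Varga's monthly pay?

347.44 Cr

Income Tax: taxable = 3,540.00 Cr − 3×800.00 Cr = 1,140.00 Cr
  4.3% × 1,140.00 Cr = 49.02 Cr
Transit Levy: 0.43% × 3,540.00 Cr = 15.22 Cr
Long-Term Care Levy: 8% × 3,540.00 Cr = 283.20 Cr
Total: 49.02 Cr + 15.22 Cr + 283.20 Cr = 347.44 Cr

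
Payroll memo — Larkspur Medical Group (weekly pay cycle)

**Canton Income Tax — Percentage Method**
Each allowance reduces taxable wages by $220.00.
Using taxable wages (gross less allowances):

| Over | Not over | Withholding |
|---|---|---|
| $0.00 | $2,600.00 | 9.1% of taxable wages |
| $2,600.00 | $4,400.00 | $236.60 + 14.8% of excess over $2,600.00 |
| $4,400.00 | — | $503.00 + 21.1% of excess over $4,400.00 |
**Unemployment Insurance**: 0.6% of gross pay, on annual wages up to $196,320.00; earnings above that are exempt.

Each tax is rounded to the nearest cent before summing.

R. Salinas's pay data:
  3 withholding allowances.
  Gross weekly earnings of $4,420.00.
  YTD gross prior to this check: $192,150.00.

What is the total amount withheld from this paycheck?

Canton Income Tax: taxable = $4,420.00 − 3×$220.00 = $3,760.00
  $236.60 + 14.8% × ($3,760.00 − $2,600.00) = $236.60 + 14.8% × $1,160.00 = $408.28
Unemployment Insurance: cap $196,320.00 − YTD $192,150.00 = $4,170.00 subject; 0.6% × $4,170.00 = $25.02
Total: $408.28 + $25.02 = $433.30

$433.30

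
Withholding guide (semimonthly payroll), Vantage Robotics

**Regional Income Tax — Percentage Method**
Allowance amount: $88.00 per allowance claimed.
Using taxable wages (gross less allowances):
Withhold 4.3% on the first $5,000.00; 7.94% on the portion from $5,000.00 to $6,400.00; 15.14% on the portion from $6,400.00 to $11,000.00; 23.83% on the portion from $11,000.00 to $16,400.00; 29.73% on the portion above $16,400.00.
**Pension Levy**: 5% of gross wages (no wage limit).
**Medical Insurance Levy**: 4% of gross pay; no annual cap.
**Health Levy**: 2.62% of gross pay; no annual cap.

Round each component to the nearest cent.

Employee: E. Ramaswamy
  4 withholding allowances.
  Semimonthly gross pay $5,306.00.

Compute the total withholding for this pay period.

Regional Income Tax: taxable = $5,306.00 − 4×$88.00 = $4,954.00
  4.3% × $4,954.00 = $213.02
Pension Levy: 5% × $5,306.00 = $265.30
Medical Insurance Levy: 4% × $5,306.00 = $212.24
Health Levy: 2.62% × $5,306.00 = $139.02
Total: $213.02 + $265.30 + $212.24 + $139.02 = $829.58

$829.58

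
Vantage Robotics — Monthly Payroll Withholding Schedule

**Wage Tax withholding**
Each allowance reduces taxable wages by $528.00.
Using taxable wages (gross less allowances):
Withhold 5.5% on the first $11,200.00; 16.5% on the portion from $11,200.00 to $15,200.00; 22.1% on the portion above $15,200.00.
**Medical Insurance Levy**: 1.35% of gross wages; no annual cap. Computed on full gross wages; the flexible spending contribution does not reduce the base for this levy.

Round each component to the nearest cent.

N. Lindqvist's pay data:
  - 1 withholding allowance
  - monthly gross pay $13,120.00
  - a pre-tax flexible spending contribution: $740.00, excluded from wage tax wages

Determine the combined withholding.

$900.70

Wage Tax: taxable = $13,120.00 − $740.00 − 1×$528.00 = $11,852.00
  $616.00 + 16.5% × ($11,852.00 − $11,200.00) = $616.00 + 16.5% × $652.00 = $723.58
Medical Insurance Levy: 1.35% × $13,120.00 = $177.12
Total: $723.58 + $177.12 = $900.70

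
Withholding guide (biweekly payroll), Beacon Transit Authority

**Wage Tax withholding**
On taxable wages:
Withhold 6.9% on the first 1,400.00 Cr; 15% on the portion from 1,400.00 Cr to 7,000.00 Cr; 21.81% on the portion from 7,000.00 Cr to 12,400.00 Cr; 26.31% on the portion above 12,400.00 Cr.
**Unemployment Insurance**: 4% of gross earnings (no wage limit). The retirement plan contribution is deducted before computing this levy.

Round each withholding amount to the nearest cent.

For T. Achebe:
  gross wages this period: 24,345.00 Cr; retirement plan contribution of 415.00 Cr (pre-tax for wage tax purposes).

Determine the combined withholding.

Wage Tax: taxable = 24,345.00 Cr − 415.00 Cr = 23,930.00 Cr
  2,114.34 Cr + 26.31% × (23,930.00 Cr − 12,400.00 Cr) = 2,114.34 Cr + 26.31% × 11,530.00 Cr = 5,147.88 Cr
Unemployment Insurance: 4% × 23,930.00 Cr = 957.20 Cr
Total: 5,147.88 Cr + 957.20 Cr = 6,105.08 Cr

6,105.08 Cr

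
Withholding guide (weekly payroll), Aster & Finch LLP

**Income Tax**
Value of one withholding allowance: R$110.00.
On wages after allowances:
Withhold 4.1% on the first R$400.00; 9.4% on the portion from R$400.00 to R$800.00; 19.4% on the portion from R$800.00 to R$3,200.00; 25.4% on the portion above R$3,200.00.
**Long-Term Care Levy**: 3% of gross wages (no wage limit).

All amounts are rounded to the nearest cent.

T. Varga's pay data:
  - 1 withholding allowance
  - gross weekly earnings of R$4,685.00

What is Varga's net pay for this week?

Income Tax: taxable = R$4,685.00 − 1×R$110.00 = R$4,575.00
  R$519.60 + 25.4% × (R$4,575.00 − R$3,200.00) = R$519.60 + 25.4% × R$1,375.00 = R$868.85
Long-Term Care Levy: 3% × R$4,685.00 = R$140.55
Total withheld: R$868.85 + R$140.55 = R$1,009.40
Net pay: R$4,685.00 − R$1,009.40 = R$3,675.60

R$3,675.60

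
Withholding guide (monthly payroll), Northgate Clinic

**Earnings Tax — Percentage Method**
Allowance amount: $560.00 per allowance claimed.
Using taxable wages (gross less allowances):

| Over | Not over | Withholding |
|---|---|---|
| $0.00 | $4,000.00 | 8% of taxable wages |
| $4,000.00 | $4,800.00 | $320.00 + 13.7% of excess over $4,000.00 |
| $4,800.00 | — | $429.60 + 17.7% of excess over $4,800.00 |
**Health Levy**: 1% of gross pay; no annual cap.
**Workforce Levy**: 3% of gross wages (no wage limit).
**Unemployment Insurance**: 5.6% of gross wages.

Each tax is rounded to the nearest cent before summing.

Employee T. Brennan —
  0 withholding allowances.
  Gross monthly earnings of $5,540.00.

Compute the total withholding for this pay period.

Earnings Tax: taxable = $5,540.00
  $429.60 + 17.7% × ($5,540.00 − $4,800.00) = $429.60 + 17.7% × $740.00 = $560.58
Health Levy: 1% × $5,540.00 = $55.40
Workforce Levy: 3% × $5,540.00 = $166.20
Unemployment Insurance: 5.6% × $5,540.00 = $310.24
Total: $560.58 + $55.40 + $166.20 + $310.24 = $1,092.42

$1,092.42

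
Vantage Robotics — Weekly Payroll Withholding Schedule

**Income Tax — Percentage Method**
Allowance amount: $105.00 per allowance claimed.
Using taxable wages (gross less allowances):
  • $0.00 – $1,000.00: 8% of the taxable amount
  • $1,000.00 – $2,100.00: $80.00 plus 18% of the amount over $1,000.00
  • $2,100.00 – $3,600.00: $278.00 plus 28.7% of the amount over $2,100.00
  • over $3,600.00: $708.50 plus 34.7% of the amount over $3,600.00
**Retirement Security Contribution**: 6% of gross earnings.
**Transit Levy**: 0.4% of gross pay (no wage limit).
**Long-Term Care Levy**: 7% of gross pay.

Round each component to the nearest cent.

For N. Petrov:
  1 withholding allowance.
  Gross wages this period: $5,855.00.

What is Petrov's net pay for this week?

Income Tax: taxable = $5,855.00 − 1×$105.00 = $5,750.00
  $708.50 + 34.7% × ($5,750.00 − $3,600.00) = $708.50 + 34.7% × $2,150.00 = $1,454.55
Retirement Security Contribution: 6% × $5,855.00 = $351.30
Transit Levy: 0.4% × $5,855.00 = $23.42
Long-Term Care Levy: 7% × $5,855.00 = $409.85
Total withheld: $1,454.55 + $351.30 + $23.42 + $409.85 = $2,239.12
Net pay: $5,855.00 − $2,239.12 = $3,615.88

$3,615.88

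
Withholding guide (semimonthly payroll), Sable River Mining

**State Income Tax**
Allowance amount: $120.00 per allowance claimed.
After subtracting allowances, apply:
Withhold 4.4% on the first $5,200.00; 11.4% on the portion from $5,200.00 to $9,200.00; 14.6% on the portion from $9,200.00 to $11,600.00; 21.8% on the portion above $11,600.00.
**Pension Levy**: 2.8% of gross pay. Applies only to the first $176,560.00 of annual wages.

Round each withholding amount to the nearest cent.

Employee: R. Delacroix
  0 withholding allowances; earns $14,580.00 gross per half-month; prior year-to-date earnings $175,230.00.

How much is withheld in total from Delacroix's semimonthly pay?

State Income Tax: taxable = $14,580.00
  $1,035.20 + 21.8% × ($14,580.00 − $11,600.00) = $1,035.20 + 21.8% × $2,980.00 = $1,684.84
Pension Levy: cap $176,560.00 − YTD $175,230.00 = $1,330.00 subject; 2.8% × $1,330.00 = $37.24
Total: $1,684.84 + $37.24 = $1,722.08

$1,722.08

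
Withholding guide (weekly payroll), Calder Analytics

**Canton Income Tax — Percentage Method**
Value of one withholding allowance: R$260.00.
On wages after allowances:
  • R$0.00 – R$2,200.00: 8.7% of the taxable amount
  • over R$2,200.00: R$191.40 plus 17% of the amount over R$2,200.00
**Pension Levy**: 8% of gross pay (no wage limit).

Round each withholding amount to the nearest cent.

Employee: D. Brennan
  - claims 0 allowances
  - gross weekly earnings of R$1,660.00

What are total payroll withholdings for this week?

Canton Income Tax: taxable = R$1,660.00
  8.7% × R$1,660.00 = R$144.42
Pension Levy: 8% × R$1,660.00 = R$132.80
Total: R$144.42 + R$132.80 = R$277.22

R$277.22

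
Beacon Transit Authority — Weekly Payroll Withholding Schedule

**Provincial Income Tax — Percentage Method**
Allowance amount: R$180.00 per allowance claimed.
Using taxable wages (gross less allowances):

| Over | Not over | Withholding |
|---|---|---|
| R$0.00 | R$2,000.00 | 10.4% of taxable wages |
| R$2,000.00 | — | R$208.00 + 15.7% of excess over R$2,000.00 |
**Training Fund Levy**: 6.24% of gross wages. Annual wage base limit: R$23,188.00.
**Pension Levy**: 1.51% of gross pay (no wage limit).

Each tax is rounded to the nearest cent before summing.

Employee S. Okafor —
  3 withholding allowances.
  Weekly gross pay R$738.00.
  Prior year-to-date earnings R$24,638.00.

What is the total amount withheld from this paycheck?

R$31.73

Provincial Income Tax: taxable = R$738.00 − 3×R$180.00 = R$198.00
  10.4% × R$198.00 = R$20.59
Training Fund Levy: YTD R$24,638.00 ≥ cap R$23,188.00 → R$0.00
Pension Levy: 1.51% × R$738.00 = R$11.14
Total: R$20.59 + R$0.00 + R$11.14 = R$31.73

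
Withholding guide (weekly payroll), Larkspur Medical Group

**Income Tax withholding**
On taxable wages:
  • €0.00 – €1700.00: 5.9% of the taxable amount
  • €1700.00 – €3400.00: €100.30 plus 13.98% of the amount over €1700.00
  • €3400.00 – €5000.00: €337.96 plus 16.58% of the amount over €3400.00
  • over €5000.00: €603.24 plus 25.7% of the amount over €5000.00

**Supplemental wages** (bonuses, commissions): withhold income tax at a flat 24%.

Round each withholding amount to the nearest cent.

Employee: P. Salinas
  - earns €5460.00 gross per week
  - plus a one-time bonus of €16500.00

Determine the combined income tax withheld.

€4681.46

Income Tax: taxable = €5460.00
  €603.24 + 25.7% × (€5460.00 − €5000.00) = €603.24 + 25.7% × €460.00 = €721.46
Supplemental (24% flat on bonus): 24% × €16500.00 = €3960.00
Total income tax: €721.46 + €3960.00 = €4681.46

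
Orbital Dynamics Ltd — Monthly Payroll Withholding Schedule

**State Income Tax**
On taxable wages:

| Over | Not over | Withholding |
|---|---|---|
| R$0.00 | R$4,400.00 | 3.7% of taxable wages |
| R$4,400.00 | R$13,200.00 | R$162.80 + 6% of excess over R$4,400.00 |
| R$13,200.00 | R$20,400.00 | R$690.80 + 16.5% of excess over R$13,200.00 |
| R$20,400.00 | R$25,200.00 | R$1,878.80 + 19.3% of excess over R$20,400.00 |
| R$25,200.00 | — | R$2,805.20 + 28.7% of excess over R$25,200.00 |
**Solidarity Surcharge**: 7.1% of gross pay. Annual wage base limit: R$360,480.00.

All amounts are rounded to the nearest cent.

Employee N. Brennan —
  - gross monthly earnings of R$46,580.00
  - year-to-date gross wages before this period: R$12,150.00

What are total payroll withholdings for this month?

R$12,248.44

State Income Tax: taxable = R$46,580.00
  R$2,805.20 + 28.7% × (R$46,580.00 − R$25,200.00) = R$2,805.20 + 28.7% × R$21,380.00 = R$8,941.26
Solidarity Surcharge: 7.1% × R$46,580.00 = R$3,307.18
Total: R$8,941.26 + R$3,307.18 = R$12,248.44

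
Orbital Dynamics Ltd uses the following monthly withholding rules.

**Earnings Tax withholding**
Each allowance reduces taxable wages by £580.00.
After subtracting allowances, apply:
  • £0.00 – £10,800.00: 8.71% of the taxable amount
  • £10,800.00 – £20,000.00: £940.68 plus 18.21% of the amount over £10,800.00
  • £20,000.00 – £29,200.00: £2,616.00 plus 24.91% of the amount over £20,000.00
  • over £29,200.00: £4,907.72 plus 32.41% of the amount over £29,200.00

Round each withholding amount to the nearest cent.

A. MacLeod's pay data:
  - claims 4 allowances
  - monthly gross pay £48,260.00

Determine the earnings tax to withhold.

Earnings Tax: taxable = £48,260.00 − 4×£580.00 = £45,940.00
  £4,907.72 + 32.41% × (£45,940.00 − £29,200.00) = £4,907.72 + 32.41% × £16,740.00 = £10,333.15

£10,333.15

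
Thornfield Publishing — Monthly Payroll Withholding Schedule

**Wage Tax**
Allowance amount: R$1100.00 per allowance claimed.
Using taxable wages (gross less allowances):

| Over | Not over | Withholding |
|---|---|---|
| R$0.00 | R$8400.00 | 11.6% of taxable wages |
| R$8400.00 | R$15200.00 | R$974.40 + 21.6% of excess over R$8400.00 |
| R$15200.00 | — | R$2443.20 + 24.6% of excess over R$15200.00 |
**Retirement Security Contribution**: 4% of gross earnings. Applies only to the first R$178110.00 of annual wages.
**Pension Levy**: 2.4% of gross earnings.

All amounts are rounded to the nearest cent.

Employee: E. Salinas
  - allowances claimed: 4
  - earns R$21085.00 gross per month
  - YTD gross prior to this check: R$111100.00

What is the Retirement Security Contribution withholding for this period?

R$843.40

Retirement Security Contribution: 4% × R$21085.00 = R$843.40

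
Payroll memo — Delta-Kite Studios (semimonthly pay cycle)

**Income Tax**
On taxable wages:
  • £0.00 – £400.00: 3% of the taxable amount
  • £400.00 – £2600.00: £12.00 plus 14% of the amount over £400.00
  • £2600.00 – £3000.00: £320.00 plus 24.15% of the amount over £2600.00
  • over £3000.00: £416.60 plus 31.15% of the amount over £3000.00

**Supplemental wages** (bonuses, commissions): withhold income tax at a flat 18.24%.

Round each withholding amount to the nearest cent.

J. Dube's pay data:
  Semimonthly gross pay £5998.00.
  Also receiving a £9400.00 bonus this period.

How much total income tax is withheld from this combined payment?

Income Tax: taxable = £5998.00
  £416.60 + 31.15% × (£5998.00 − £3000.00) = £416.60 + 31.15% × £2998.00 = £1350.48
Supplemental (18.24% flat on bonus): 18.24% × £9400.00 = £1714.56
Total income tax: £1350.48 + £1714.56 = £3065.04

£3065.04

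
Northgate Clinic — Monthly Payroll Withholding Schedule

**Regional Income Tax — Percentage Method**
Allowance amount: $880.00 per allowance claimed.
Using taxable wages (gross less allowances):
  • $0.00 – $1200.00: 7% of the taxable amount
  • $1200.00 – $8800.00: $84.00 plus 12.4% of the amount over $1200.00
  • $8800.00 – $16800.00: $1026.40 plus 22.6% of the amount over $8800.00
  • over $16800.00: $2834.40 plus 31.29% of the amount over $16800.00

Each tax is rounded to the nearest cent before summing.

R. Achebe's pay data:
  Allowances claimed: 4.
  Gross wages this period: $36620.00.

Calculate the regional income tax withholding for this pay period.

$7934.67

Regional Income Tax: taxable = $36620.00 − 4×$880.00 = $33100.00
  $2834.40 + 31.29% × ($33100.00 − $16800.00) = $2834.40 + 31.29% × $16300.00 = $7934.67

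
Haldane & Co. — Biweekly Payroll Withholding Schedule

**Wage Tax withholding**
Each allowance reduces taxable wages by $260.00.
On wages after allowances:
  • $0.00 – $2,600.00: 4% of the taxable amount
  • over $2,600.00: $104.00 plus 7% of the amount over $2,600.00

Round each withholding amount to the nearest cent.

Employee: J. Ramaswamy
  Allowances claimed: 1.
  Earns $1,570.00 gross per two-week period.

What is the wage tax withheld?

$52.40

Wage Tax: taxable = $1,570.00 − 1×$260.00 = $1,310.00
  4% × $1,310.00 = $52.40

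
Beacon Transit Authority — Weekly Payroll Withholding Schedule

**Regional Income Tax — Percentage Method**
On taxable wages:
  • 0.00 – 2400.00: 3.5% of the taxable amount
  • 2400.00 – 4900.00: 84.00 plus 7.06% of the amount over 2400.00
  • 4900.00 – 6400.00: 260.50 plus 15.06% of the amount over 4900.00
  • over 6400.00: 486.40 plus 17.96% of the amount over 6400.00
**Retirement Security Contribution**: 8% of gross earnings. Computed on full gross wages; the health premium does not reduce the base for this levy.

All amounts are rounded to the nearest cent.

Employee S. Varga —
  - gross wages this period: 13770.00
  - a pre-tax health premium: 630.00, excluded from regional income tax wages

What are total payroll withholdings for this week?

Regional Income Tax: taxable = 13770.00 − 630.00 = 13140.00
  486.40 + 17.96% × (13140.00 − 6400.00) = 486.40 + 17.96% × 6740.00 = 1696.90
Retirement Security Contribution: 8% × 13770.00 = 1101.60
Total: 1696.90 + 1101.60 = 2798.50

2798.50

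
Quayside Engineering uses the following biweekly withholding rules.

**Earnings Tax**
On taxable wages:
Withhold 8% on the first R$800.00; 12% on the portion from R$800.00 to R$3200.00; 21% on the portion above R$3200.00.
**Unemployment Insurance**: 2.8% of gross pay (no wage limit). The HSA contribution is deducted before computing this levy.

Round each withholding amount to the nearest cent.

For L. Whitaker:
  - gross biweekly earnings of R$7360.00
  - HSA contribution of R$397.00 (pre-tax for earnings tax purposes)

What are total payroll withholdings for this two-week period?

Earnings Tax: taxable = R$7360.00 − R$397.00 = R$6963.00
  R$352.00 + 21% × (R$6963.00 − R$3200.00) = R$352.00 + 21% × R$3763.00 = R$1142.23
Unemployment Insurance: 2.8% × R$6963.00 = R$194.96
Total: R$1142.23 + R$194.96 = R$1337.19

R$1337.19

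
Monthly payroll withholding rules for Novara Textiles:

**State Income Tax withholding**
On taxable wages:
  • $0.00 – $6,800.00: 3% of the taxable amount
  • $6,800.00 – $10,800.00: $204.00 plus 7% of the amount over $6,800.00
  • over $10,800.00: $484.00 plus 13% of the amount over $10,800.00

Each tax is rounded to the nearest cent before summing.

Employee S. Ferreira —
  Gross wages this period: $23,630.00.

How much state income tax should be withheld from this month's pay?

$2,151.90

State Income Tax: taxable = $23,630.00
  $484.00 + 13% × ($23,630.00 − $10,800.00) = $484.00 + 13% × $12,830.00 = $2,151.90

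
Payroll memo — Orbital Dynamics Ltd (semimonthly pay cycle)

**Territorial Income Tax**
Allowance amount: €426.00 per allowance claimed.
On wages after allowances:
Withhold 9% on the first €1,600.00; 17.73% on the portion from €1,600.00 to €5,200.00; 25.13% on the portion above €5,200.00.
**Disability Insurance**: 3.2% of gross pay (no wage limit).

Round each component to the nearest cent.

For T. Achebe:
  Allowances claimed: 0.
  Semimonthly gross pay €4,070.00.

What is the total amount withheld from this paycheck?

€712.17

Territorial Income Tax: taxable = €4,070.00
  €144.00 + 17.73% × (€4,070.00 − €1,600.00) = €144.00 + 17.73% × €2,470.00 = €581.93
Disability Insurance: 3.2% × €4,070.00 = €130.24
Total: €581.93 + €130.24 = €712.17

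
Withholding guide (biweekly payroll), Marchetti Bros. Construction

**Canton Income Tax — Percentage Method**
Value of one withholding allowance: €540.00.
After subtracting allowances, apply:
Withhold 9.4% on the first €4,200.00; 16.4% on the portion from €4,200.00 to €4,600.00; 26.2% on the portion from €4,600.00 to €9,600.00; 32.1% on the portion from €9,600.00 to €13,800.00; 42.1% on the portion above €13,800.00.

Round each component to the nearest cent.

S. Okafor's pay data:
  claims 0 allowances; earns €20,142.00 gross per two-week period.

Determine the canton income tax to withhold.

Canton Income Tax: taxable = €20,142.00
  €3,118.60 + 42.1% × (€20,142.00 − €13,800.00) = €3,118.60 + 42.1% × €6,342.00 = €5,788.58

€5,788.58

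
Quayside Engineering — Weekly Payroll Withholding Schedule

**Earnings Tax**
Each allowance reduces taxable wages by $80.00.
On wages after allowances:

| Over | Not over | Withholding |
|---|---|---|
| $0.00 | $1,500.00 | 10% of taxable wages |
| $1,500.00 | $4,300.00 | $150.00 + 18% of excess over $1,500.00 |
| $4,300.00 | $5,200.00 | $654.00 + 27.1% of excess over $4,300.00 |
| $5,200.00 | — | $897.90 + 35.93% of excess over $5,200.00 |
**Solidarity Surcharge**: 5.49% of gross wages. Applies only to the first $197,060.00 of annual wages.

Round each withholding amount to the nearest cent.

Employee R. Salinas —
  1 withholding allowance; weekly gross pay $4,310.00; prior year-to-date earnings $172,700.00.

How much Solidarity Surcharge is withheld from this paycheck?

Solidarity Surcharge: 5.49% × $4,310.00 = $236.62

$236.62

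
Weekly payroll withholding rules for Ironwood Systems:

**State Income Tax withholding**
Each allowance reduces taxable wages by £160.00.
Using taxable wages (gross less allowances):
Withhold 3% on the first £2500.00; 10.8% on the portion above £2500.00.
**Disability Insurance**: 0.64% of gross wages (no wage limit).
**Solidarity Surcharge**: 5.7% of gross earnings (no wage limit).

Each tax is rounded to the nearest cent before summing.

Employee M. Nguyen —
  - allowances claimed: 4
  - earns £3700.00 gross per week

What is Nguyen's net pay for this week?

£3329.94

State Income Tax: taxable = £3700.00 − 4×£160.00 = £3060.00
  £75.00 + 10.8% × (£3060.00 − £2500.00) = £75.00 + 10.8% × £560.00 = £135.48
Disability Insurance: 0.64% × £3700.00 = £23.68
Solidarity Surcharge: 5.7% × £3700.00 = £210.90
Total withheld: £135.48 + £23.68 + £210.90 = £370.06
Net pay: £3700.00 − £370.06 = £3329.94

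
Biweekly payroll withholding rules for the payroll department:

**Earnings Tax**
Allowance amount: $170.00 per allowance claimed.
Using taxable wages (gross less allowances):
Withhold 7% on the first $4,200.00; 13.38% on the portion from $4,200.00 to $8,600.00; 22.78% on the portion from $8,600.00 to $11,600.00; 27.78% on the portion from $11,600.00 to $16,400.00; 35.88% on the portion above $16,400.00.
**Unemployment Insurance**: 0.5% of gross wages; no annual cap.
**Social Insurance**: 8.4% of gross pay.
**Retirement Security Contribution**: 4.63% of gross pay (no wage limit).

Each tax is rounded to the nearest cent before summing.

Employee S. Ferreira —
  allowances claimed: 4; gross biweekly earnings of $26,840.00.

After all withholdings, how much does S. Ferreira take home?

$16,807.10

Earnings Tax: taxable = $26,840.00 − 4×$170.00 = $26,160.00
  $2,899.56 + 35.88% × ($26,160.00 − $16,400.00) = $2,899.56 + 35.88% × $9,760.00 = $6,401.45
Unemployment Insurance: 0.5% × $26,840.00 = $134.20
Social Insurance: 8.4% × $26,840.00 = $2,254.56
Retirement Security Contribution: 4.63% × $26,840.00 = $1,242.69
Total withheld: $6,401.45 + $134.20 + $2,254.56 + $1,242.69 = $10,032.90
Net pay: $26,840.00 − $10,032.90 = $16,807.10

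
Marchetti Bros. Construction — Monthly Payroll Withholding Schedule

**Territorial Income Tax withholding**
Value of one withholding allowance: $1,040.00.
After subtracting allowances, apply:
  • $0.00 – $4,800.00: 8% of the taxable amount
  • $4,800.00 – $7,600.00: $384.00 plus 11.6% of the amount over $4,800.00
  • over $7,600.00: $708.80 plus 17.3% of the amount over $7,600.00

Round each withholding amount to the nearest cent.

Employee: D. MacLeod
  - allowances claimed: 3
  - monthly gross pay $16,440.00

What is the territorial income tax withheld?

Territorial Income Tax: taxable = $16,440.00 − 3×$1,040.00 = $13,320.00
  $708.80 + 17.3% × ($13,320.00 − $7,600.00) = $708.80 + 17.3% × $5,720.00 = $1,698.36

$1,698.36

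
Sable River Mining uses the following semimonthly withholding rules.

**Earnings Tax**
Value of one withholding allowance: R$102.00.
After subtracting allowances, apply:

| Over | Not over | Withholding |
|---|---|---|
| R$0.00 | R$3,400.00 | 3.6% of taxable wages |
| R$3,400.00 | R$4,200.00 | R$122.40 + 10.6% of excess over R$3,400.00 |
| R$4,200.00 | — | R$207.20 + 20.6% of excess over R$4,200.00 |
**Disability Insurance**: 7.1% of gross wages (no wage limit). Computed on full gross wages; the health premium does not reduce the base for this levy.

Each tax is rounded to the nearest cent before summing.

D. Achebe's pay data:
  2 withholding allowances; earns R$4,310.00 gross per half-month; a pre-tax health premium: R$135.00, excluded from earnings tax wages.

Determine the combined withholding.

Earnings Tax: taxable = R$4,310.00 − R$135.00 − 2×R$102.00 = R$3,971.00
  R$122.40 + 10.6% × (R$3,971.00 − R$3,400.00) = R$122.40 + 10.6% × R$571.00 = R$182.93
Disability Insurance: 7.1% × R$4,310.00 = R$306.01
Total: R$182.93 + R$306.01 = R$488.94

R$488.94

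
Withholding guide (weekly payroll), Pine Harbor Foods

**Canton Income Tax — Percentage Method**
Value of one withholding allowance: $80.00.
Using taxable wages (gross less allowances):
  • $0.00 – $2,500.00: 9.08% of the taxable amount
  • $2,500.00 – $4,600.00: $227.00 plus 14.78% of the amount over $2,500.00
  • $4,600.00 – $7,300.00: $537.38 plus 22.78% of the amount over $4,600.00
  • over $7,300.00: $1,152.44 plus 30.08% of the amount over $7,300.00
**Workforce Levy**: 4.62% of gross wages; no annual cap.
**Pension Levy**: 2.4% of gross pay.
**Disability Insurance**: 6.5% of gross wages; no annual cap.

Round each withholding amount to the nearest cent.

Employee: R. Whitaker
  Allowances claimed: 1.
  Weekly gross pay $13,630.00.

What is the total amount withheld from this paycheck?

Canton Income Tax: taxable = $13,630.00 − 1×$80.00 = $13,550.00
  $1,152.44 + 30.08% × ($13,550.00 − $7,300.00) = $1,152.44 + 30.08% × $6,250.00 = $3,032.44
Workforce Levy: 4.62% × $13,630.00 = $629.71
Pension Levy: 2.4% × $13,630.00 = $327.12
Disability Insurance: 6.5% × $13,630.00 = $885.95
Total: $3,032.44 + $629.71 + $327.12 + $885.95 = $4,875.22

$4,875.22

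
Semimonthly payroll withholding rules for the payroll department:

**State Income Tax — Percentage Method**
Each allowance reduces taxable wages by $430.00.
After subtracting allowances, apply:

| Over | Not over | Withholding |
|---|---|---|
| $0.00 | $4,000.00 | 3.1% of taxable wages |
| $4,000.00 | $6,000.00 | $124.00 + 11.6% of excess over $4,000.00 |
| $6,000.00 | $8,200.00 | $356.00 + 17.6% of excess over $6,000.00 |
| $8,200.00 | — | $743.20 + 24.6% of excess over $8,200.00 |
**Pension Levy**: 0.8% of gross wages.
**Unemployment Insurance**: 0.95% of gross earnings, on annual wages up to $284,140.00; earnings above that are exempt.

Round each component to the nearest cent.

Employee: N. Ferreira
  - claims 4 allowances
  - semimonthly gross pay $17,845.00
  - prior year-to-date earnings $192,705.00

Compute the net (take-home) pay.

State Income Tax: taxable = $17,845.00 − 4×$430.00 = $16,125.00
  $743.20 + 24.6% × ($16,125.00 − $8,200.00) = $743.20 + 24.6% × $7,925.00 = $2,692.75
Pension Levy: 0.8% × $17,845.00 = $142.76
Unemployment Insurance: 0.95% × $17,845.00 = $169.53
Total withheld: $2,692.75 + $142.76 + $169.53 = $3,005.04
Net pay: $17,845.00 − $3,005.04 = $14,839.96

$14,839.96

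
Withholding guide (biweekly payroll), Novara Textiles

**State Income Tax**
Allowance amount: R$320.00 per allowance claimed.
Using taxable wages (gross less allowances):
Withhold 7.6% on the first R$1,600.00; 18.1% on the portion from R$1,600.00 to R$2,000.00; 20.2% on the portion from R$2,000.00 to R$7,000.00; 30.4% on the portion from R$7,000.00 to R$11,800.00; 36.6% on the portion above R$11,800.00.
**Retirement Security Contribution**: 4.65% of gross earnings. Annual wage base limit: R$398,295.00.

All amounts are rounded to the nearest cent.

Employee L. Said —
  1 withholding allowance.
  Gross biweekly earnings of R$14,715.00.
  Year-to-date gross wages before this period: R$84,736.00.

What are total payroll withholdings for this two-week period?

R$4,297.22

State Income Tax: taxable = R$14,715.00 − 1×R$320.00 = R$14,395.00
  R$2,663.20 + 36.6% × (R$14,395.00 − R$11,800.00) = R$2,663.20 + 36.6% × R$2,595.00 = R$3,612.97
Retirement Security Contribution: 4.65% × R$14,715.00 = R$684.25
Total: R$3,612.97 + R$684.25 = R$4,297.22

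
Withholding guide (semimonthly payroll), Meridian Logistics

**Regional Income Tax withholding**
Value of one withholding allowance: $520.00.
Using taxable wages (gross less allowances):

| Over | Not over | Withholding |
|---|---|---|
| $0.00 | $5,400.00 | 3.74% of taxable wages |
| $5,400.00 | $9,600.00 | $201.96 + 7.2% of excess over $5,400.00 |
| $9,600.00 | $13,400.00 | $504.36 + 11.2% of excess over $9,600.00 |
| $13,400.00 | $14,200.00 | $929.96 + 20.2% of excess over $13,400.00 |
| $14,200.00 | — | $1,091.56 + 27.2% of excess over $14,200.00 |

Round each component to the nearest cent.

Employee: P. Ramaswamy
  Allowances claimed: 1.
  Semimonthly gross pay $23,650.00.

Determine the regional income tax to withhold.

$3,520.52

Regional Income Tax: taxable = $23,650.00 − 1×$520.00 = $23,130.00
  $1,091.56 + 27.2% × ($23,130.00 − $14,200.00) = $1,091.56 + 27.2% × $8,930.00 = $3,520.52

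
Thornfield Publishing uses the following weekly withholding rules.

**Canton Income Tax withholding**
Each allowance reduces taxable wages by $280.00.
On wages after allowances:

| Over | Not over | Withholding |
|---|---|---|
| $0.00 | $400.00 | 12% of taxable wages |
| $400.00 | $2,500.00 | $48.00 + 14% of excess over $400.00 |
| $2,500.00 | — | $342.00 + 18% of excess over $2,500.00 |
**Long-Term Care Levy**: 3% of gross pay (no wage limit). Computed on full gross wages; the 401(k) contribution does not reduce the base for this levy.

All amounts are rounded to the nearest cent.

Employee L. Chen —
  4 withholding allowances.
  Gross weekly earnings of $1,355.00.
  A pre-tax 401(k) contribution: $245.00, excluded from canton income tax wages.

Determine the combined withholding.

Canton Income Tax: taxable = $1,355.00 − $245.00 − 4×$280.00 = $-10.00
  Taxable ≤ 0 → $0.00
Long-Term Care Levy: 3% × $1,355.00 = $40.65
Total: $0.00 + $40.65 = $40.65

$40.65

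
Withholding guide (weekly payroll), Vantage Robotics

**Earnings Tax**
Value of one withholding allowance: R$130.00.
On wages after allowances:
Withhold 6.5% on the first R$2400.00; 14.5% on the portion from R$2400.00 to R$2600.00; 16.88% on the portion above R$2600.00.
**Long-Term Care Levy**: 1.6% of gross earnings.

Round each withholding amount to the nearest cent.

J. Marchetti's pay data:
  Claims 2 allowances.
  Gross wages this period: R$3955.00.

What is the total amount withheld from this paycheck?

R$433.12

Earnings Tax: taxable = R$3955.00 − 2×R$130.00 = R$3695.00
  R$185.00 + 16.88% × (R$3695.00 − R$2600.00) = R$185.00 + 16.88% × R$1095.00 = R$369.84
Long-Term Care Levy: 1.6% × R$3955.00 = R$63.28
Total: R$369.84 + R$63.28 = R$433.12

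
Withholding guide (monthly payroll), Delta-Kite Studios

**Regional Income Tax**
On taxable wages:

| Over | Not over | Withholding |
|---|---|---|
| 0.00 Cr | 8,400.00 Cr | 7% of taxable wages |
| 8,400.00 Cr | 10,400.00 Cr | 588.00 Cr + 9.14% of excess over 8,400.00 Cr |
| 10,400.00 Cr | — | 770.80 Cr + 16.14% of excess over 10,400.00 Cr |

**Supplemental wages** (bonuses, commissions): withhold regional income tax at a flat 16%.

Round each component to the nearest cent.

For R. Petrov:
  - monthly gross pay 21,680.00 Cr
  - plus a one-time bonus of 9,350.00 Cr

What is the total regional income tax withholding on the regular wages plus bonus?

4,087.39 Cr

Regional Income Tax: taxable = 21,680.00 Cr
  770.80 Cr + 16.14% × (21,680.00 Cr − 10,400.00 Cr) = 770.80 Cr + 16.14% × 11,280.00 Cr = 2,591.39 Cr
Supplemental (16% flat on bonus): 16% × 9,350.00 Cr = 1,496.00 Cr
Total regional income tax: 2,591.39 Cr + 1,496.00 Cr = 4,087.39 Cr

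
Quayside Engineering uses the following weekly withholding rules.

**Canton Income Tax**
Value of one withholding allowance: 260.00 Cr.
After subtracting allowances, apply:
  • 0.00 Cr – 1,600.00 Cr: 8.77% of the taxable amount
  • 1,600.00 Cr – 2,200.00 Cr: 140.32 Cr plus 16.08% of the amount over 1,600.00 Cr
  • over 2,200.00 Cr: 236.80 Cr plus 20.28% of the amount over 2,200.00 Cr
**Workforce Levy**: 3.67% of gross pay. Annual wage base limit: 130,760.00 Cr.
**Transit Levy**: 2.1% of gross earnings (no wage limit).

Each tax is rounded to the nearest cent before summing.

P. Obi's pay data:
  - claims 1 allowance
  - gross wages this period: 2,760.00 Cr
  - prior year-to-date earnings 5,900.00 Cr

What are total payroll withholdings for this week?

Canton Income Tax: taxable = 2,760.00 Cr − 1×260.00 Cr = 2,500.00 Cr
  236.80 Cr + 20.28% × (2,500.00 Cr − 2,200.00 Cr) = 236.80 Cr + 20.28% × 300.00 Cr = 297.64 Cr
Workforce Levy: 3.67% × 2,760.00 Cr = 101.29 Cr
Transit Levy: 2.1% × 2,760.00 Cr = 57.96 Cr
Total: 297.64 Cr + 101.29 Cr + 57.96 Cr = 456.89 Cr

456.89 Cr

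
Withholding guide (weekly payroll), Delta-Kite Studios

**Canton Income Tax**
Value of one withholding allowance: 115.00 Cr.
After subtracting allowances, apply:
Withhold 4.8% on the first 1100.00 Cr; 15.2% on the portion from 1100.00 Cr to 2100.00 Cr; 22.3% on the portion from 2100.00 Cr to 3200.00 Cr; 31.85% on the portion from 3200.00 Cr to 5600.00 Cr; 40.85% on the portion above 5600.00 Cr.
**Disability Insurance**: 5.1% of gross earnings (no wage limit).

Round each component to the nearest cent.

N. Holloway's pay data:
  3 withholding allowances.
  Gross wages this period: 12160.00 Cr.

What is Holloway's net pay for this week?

7786.51 Cr

Canton Income Tax: taxable = 12160.00 Cr − 3×115.00 Cr = 11815.00 Cr
  1214.50 Cr + 40.85% × (11815.00 Cr − 5600.00 Cr) = 1214.50 Cr + 40.85% × 6215.00 Cr = 3753.33 Cr
Disability Insurance: 5.1% × 12160.00 Cr = 620.16 Cr
Total withheld: 3753.33 Cr + 620.16 Cr = 4373.49 Cr
Net pay: 12160.00 Cr − 4373.49 Cr = 7786.51 Cr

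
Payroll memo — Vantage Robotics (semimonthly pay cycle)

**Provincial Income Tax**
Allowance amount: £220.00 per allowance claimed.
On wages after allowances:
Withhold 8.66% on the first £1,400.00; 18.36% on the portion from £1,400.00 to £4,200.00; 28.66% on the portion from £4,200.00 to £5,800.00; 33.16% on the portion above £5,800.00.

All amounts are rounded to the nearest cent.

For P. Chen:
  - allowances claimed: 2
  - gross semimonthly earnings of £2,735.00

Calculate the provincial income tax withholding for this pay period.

Provincial Income Tax: taxable = £2,735.00 − 2×£220.00 = £2,295.00
  £121.24 + 18.36% × (£2,295.00 − £1,400.00) = £121.24 + 18.36% × £895.00 = £285.56

£285.56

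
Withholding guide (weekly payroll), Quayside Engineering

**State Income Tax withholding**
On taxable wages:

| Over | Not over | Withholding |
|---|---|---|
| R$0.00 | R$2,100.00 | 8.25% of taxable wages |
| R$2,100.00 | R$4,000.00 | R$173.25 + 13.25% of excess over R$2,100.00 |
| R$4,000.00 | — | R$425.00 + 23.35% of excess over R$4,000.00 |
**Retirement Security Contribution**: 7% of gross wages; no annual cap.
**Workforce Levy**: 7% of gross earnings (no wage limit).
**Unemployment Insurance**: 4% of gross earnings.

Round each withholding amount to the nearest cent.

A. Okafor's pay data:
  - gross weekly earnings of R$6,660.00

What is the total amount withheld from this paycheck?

R$2,244.91

State Income Tax: taxable = R$6,660.00
  R$425.00 + 23.35% × (R$6,660.00 − R$4,000.00) = R$425.00 + 23.35% × R$2,660.00 = R$1,046.11
Retirement Security Contribution: 7% × R$6,660.00 = R$466.20
Workforce Levy: 7% × R$6,660.00 = R$466.20
Unemployment Insurance: 4% × R$6,660.00 = R$266.40
Total: R$1,046.11 + R$466.20 + R$466.20 + R$266.40 = R$2,244.91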